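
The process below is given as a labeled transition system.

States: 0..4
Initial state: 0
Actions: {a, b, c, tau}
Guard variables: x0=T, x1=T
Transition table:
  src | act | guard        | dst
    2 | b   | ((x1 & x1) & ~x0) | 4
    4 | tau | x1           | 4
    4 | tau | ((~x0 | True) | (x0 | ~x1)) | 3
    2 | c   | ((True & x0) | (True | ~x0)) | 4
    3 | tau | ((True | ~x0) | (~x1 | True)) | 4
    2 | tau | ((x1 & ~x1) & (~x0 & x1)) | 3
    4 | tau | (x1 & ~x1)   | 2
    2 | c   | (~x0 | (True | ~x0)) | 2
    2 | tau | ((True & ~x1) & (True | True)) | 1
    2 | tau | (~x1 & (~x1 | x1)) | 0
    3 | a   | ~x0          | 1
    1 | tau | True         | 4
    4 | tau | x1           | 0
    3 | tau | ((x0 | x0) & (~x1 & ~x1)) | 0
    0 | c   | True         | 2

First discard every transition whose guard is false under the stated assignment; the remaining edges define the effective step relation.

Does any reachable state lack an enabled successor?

Answer: DEADLOCK-FREE

Working:
Reachable = {0,2,3,4}
  0: c→2  [1 exit(s)]
  2: c→2  c→4  [2 exit(s)]
  3: tau→4  [1 exit(s)]
  4: tau→0  tau→3  tau→4  [3 exit(s)]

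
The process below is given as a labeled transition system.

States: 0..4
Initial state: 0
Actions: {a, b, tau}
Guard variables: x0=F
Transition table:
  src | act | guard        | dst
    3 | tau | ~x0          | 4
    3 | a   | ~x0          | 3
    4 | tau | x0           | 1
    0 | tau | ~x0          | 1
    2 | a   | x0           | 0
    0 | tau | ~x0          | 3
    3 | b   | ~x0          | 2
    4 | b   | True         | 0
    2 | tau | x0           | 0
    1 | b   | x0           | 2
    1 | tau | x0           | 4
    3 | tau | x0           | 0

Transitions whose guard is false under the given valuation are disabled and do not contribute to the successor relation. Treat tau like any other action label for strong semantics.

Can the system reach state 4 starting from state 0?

After dropping false guards: 6 live edges.
L0 = {0}
L1 = {1,3}  cumulative {0,1,3}
L2 = {2,4}  cumulative {0,1,2,3,4}
R = {0,1,2,3,4}
Path to 4: tau·tau

Answer: REACHABLE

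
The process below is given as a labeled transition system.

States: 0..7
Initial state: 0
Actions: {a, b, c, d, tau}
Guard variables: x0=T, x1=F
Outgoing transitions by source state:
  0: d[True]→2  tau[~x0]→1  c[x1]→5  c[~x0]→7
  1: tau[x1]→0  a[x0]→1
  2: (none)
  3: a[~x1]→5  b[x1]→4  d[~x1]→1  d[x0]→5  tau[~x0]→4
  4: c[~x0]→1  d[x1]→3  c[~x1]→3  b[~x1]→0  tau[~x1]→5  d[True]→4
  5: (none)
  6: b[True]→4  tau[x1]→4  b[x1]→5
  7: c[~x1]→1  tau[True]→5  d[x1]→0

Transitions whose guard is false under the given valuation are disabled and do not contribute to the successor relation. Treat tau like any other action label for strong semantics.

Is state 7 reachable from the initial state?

Answer: UNREACHABLE

Trace:
Guard filter leaves 12 enabled edge(s).
L0 = {0}
L1 = {2}  now seen {0,2}
Reach set: {0,2}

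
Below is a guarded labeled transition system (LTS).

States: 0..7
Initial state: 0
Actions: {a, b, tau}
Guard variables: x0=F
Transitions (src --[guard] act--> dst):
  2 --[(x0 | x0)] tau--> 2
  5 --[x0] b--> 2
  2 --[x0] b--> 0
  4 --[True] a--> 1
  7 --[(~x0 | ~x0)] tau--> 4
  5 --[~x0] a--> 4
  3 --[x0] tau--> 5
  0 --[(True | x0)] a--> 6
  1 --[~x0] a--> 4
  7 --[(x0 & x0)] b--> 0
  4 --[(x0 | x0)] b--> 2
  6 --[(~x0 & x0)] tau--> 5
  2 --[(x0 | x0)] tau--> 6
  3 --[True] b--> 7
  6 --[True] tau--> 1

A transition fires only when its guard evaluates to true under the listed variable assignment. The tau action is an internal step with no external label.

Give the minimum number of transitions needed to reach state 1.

Layered search for 1:
  Layer 0: {0}
  Layer 1: {6}
  Layer 2: {1}
depth(1)=2, e.g. a·tau

Answer: 2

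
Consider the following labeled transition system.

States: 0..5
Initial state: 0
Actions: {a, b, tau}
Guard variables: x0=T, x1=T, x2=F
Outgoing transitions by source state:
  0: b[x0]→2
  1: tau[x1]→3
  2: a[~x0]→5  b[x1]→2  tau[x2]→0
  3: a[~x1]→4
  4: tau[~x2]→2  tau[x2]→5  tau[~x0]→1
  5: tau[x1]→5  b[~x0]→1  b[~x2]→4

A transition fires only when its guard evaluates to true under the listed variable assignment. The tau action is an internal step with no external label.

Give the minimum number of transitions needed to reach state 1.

Answer: UNREACHABLE

Trace:
BFS to 1:
  Layer 0: {0}
  Layer 1: {2}
1 never appears.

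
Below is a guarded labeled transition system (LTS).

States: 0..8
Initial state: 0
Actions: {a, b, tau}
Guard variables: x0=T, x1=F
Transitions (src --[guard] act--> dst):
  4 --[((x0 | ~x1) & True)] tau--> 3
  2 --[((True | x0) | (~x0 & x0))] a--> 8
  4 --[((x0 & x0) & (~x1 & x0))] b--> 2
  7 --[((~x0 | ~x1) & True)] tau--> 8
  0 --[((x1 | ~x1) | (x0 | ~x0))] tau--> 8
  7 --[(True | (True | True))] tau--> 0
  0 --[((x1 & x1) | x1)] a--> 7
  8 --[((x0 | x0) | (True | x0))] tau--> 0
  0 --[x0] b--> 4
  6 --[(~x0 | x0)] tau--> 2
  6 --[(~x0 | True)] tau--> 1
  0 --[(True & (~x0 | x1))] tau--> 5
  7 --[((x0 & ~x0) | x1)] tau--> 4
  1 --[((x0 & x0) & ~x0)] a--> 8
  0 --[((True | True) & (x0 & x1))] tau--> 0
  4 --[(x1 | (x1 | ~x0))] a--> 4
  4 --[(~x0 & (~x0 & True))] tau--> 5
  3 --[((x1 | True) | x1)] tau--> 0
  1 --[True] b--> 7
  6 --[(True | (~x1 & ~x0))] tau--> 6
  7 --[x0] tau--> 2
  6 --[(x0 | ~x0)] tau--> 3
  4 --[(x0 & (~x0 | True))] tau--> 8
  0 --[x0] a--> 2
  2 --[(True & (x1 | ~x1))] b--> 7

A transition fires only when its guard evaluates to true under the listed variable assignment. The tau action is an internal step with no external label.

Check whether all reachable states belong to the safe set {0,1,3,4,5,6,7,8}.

Answer: INVARIANT VIOLATED at state 2

Analysis:
Inv-set: {0,1,3,4,5,6,7,8}
Reachable = {0,2,3,4,7,8}
  0: ok
  2: ✗ unsafe
  3: ok
  4: ok
  7: ok
  8: ok
counterexample path to 2: a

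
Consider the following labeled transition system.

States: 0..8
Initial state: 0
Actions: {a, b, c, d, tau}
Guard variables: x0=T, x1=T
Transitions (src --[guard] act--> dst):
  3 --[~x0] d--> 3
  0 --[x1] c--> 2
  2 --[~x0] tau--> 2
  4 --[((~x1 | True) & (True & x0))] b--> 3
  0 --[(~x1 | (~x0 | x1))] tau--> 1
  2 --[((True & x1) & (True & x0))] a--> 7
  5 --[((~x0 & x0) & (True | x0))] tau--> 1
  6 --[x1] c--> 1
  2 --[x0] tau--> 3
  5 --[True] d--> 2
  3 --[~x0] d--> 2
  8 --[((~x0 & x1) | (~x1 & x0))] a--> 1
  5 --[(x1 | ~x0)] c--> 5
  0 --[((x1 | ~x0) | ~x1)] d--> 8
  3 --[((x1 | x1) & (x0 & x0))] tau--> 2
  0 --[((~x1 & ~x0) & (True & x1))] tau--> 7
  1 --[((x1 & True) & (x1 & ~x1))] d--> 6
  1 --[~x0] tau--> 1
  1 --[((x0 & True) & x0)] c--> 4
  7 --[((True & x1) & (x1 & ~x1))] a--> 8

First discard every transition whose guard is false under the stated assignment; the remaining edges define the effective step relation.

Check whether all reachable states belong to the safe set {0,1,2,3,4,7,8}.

Answer: INVARIANT HOLDS

Working:
Inv-set: {0,1,2,3,4,7,8}
Reachable = {0,1,2,3,4,7,8}
  0: ✓
  1: ✓
  2: ✓
  3: ✓
  4: ✓
  7: ✓
  8: ✓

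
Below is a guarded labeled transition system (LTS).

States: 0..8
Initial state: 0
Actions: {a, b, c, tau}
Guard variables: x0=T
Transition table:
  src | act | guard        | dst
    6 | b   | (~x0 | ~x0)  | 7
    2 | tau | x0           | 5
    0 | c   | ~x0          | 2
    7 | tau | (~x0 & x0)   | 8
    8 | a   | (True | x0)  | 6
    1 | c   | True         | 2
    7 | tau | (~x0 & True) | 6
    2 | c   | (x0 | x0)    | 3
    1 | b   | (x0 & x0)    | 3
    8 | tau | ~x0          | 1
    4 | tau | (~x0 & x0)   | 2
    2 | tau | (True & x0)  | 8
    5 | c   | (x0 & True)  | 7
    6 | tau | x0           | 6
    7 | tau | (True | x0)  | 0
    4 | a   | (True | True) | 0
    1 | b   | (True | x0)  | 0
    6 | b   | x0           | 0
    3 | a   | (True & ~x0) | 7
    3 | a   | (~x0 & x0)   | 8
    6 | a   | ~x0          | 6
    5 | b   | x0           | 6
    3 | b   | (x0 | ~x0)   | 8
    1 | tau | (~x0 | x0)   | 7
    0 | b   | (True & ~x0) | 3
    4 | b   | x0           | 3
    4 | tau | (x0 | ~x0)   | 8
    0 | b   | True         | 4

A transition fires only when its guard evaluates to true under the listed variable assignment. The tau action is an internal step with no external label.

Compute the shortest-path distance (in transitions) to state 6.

Answer: 3

Analysis:
Layered search for 6:
  L0 = {0}
  L1 = {4}
  L2 = {3,8}
  L3 = {6}
depth(6)=3, e.g. b·tau·a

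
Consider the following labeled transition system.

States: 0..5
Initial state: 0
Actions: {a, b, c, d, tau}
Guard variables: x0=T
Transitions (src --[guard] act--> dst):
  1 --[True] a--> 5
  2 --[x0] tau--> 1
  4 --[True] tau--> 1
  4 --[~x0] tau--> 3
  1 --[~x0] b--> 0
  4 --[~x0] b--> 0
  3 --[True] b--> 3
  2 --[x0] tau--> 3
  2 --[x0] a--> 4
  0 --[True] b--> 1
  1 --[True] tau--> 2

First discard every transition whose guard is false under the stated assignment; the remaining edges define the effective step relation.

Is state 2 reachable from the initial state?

8 transition(s) survive guard evaluation.
depth 0: {0}
depth 1: {1}  now seen {0,1}
depth 2: {2,5}  now seen {0,1,2,5}
depth 3: {3,4}  now seen {0,1,2,3,4,5}
Reachable = {0,1,2,3,4,5}
witness 2: b·tau

Answer: REACHABLE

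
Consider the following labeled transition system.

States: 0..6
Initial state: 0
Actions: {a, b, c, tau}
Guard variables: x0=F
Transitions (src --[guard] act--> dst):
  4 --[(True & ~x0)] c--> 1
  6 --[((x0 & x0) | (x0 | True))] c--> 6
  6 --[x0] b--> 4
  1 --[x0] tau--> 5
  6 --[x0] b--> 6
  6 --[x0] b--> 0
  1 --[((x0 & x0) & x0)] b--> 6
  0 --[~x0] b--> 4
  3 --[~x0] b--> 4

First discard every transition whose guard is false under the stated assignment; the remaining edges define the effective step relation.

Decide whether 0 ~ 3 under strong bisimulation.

Refine partition for ~:
  round 0: {{0,1,2,3,4,5,6}}
  round 1: {{0,3},{1,2,5},{4,6}}
  round 2: {{0,3},{1,2,5},{4},{6}}
Fixed point at round 3; 4 class(es).
0∈{0,3}, 3∈{0,3}

Answer: BISIMILAR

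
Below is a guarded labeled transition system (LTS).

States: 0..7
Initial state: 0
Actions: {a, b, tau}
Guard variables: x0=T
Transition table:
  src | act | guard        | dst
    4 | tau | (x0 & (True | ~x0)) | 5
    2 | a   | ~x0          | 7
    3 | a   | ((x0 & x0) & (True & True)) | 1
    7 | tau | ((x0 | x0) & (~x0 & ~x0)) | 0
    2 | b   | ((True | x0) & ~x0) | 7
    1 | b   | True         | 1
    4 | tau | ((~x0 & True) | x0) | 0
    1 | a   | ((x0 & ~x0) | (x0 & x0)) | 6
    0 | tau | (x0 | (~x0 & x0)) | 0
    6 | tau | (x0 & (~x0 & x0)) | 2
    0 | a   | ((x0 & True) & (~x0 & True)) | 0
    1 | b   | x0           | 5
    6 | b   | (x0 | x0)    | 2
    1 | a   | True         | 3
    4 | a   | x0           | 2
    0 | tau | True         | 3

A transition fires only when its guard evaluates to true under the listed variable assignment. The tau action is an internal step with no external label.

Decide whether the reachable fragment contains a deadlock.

Reach set: {0,1,2,3,5,6}
  0: tau→0  tau→3  [deg 2]
  1: a→3  a→6  b→1  b→5  [deg 4]
  2: ∅  [no exit]
  3: a→1  [deg 1]
  5: ∅  [no exit]
  6: b→2  [deg 1]
trace reaching 2: tau·a·a·b

Answer: DEADLOCK at state 2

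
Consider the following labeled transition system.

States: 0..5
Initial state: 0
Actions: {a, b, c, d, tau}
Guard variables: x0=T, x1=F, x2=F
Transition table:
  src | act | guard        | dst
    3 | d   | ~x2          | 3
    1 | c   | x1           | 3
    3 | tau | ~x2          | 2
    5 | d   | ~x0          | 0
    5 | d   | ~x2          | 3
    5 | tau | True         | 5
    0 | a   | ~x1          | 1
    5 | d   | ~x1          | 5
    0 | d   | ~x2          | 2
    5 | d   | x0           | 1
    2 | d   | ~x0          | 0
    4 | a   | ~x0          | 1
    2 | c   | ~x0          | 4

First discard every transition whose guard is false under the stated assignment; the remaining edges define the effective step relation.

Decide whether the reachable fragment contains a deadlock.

Reachable = {0,1,2}
  0: a→1  d→2  [2 out]
  1: ∅  [STUCK]
  2: ∅  [STUCK]
Path to 1: a

Answer: DEADLOCK at state 1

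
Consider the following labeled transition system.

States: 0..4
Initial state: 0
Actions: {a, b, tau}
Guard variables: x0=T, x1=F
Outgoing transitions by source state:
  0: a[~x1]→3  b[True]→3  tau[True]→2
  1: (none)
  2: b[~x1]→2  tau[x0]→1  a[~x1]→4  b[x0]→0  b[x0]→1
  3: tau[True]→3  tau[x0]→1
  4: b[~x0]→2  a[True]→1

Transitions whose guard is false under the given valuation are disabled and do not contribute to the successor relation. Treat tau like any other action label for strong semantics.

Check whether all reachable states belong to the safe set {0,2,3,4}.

Answer: INVARIANT VIOLATED at state 1

Analysis:
Inv-set: {0,2,3,4}
R = {0,1,2,3,4}
  0: ok
  1: ✗ unsafe
  2: ok
  3: ok
  4: ok
counterexample path to 1: a·tau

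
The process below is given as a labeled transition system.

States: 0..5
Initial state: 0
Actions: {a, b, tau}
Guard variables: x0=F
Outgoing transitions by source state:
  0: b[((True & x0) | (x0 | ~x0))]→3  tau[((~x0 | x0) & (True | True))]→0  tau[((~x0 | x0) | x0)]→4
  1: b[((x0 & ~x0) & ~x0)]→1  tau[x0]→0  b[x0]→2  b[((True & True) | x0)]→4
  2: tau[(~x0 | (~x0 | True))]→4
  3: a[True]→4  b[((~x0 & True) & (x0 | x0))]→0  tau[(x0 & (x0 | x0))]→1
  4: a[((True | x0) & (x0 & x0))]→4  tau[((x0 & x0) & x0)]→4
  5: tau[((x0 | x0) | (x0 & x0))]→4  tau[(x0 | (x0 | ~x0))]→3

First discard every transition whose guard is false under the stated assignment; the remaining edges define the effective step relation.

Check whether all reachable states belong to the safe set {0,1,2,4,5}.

Answer: INVARIANT VIOLATED at state 3

Working:
Safe = {0,1,2,4,5}
R = {0,3,4}
  0: safe
  3: VIOLATES
  4: safe
reach 3 via b — violates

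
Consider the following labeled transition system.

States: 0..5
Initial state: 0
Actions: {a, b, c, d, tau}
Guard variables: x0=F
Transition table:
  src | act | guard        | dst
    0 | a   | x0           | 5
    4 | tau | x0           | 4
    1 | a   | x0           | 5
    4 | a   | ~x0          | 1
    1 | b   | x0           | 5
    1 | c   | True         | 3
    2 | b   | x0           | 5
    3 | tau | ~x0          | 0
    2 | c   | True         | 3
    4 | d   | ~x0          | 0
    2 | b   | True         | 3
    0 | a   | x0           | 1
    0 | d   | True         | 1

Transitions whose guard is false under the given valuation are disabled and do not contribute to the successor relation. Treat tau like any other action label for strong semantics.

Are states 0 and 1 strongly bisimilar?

Refine partition for ~:
  P[0] = {{0,1,2,3,4,5}}
  P[1] = {{0},{1},{2},{3},{4},{5}}
stable after 2 split(s): 6 block(s)
[0]={0}  [1]={1}

Answer: NOT BISIMILAR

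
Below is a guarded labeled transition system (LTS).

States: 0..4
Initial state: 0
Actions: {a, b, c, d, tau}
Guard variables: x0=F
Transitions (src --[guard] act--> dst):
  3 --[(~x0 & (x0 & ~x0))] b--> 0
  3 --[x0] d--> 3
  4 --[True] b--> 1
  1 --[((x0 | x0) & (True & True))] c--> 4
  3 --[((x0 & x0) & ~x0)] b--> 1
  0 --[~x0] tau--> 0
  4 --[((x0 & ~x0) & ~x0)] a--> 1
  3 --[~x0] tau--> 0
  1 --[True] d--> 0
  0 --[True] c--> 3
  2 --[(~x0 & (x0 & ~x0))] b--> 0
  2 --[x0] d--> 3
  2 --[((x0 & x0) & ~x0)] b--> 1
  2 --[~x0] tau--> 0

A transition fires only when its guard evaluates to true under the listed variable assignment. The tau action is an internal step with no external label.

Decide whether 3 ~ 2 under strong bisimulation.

Answer: BISIMILAR

Working:
Refine partition for ~:
  π0 = {{0,1,2,3,4}}
  π1 = {{0},{1},{2,3},{4}}
4 equivalence class(es) (converged in 2)
3∈{2,3}, 2∈{2,3}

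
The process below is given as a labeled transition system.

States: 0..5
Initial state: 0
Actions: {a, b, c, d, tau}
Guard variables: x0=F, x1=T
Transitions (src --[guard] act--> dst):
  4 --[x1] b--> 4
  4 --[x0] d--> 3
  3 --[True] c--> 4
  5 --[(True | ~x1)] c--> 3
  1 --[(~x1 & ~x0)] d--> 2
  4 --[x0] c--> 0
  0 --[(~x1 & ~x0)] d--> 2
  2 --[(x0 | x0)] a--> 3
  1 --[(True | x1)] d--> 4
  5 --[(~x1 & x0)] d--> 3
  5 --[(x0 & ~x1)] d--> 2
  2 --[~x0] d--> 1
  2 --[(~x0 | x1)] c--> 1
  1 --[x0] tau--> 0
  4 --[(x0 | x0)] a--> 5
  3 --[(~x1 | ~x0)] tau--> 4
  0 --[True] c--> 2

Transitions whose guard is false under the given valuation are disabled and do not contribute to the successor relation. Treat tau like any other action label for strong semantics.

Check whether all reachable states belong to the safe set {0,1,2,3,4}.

Allowed set {0,1,2,3,4}
Reachable = {0,1,2,4}
  0: ✓
  1: ✓
  2: ✓
  4: ✓

Answer: INVARIANT HOLDS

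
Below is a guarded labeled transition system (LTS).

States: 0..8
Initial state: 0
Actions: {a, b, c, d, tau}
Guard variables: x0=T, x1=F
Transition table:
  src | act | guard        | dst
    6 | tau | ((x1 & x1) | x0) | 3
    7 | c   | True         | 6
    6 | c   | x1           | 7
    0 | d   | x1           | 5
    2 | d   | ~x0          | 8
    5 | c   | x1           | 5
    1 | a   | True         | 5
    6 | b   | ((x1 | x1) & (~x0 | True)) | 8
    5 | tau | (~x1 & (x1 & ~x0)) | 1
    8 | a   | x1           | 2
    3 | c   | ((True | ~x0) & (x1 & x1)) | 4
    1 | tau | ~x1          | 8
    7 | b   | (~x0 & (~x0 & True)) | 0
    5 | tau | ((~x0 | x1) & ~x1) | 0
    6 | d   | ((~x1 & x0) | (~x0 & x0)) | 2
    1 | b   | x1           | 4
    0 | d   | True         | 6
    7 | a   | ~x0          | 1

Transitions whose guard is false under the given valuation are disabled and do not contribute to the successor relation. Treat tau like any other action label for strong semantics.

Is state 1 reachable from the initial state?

Guard filter leaves 6 enabled edge(s).
Layer 0: {0}
Layer 1: {6}  total {0,6}
Layer 2: {2,3}  total {0,2,3,6}
Reach set: {0,2,3,6}

Answer: UNREACHABLE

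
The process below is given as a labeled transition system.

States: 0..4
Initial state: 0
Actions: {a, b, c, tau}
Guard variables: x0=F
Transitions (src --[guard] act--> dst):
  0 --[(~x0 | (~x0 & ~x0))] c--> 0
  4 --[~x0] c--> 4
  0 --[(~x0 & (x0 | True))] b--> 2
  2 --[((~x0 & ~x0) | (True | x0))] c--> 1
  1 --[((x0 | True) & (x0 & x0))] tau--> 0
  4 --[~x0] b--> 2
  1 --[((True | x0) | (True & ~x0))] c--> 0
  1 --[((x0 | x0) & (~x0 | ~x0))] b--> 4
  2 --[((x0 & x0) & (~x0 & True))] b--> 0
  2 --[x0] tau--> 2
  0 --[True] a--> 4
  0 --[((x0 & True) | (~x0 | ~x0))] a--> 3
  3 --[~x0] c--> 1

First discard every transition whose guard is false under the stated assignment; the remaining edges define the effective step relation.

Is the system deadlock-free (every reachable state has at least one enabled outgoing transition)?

R = {0,1,2,3,4}
  0: a→3  a→4  b→2  c→0  [4 exit(s)]
  1: c→0  [1 exit(s)]
  2: c→1  [1 exit(s)]
  3: c→1  [1 exit(s)]
  4: b→2  c→4  [2 exit(s)]

Answer: DEADLOCK-FREE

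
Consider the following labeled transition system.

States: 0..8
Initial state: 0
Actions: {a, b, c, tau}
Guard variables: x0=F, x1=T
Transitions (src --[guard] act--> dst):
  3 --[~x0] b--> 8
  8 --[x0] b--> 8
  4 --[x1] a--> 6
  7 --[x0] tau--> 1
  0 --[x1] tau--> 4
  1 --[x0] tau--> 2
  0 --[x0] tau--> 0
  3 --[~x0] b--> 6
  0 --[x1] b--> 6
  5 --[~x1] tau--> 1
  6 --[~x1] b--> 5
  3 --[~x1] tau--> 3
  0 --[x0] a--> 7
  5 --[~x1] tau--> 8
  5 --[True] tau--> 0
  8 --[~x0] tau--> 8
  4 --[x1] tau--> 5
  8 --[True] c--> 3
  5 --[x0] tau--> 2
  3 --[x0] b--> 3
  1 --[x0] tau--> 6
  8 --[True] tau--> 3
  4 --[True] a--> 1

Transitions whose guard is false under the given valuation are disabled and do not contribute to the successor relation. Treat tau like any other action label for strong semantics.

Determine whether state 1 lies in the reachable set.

11 transition(s) survive guard evaluation.
Layer 0: {0}
Layer 1: {4,6}  total {0,4,6}
Layer 2: {1,5}  total {0,1,4,5,6}
Reach set: {0,1,4,5,6}
Path to 1: tau·a

Answer: REACHABLE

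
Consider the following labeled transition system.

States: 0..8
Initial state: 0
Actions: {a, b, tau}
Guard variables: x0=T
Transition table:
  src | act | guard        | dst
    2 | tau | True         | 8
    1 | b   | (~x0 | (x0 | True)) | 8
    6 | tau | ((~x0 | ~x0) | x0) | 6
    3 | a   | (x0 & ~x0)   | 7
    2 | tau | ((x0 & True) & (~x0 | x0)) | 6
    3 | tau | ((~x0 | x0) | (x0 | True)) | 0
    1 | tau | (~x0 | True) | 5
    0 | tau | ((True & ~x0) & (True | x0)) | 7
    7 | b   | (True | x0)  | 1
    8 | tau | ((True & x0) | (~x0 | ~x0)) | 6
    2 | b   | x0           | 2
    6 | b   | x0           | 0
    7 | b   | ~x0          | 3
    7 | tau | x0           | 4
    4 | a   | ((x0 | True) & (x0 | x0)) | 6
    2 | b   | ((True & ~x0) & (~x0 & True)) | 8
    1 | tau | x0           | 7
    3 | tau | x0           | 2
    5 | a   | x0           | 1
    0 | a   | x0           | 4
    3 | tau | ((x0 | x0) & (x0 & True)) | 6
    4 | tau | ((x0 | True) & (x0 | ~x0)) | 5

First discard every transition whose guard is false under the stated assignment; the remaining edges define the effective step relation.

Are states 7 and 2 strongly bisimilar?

Answer: NOT BISIMILAR

Trace:
Refine partition for ~:
  π0 = {{0,1,2,3,4,5,6,7,8}}
  π1 = {{0,5},{1,2,6,7},{3,8},{4}}
  π2 = {{0},{1},{2},{3},{4},{5},{6},{7},{8}}
Fixed point at round 3; 9 class(es).
class of 7: {7}; class of 2: {2}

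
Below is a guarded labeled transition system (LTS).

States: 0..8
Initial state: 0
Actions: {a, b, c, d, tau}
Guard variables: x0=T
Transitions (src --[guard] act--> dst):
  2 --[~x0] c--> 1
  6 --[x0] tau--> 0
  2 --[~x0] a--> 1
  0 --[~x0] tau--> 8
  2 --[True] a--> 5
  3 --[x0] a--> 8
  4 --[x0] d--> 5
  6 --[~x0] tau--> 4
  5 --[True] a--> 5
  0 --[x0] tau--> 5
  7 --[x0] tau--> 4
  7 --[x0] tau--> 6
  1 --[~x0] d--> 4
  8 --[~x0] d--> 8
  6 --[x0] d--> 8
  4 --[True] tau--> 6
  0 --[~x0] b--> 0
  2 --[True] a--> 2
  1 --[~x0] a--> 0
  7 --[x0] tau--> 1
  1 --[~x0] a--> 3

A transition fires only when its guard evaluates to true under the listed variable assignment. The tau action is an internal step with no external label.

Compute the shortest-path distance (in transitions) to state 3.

Breadth-first toward 3:
  Layer 0: {0}
  Layer 1: {5}
3 never appears.

Answer: UNREACHABLE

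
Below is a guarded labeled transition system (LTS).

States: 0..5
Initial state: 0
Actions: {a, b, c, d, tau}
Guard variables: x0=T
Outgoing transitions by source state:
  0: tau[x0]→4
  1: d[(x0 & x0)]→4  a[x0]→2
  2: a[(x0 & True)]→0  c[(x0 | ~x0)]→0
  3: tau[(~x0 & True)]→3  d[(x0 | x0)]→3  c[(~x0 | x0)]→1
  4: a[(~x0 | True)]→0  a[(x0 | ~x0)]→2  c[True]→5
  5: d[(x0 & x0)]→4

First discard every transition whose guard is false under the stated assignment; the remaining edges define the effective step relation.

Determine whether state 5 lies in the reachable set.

After dropping false guards: 11 live edges.
depth 0: {0}
depth 1: {4}  cumulative {0,4}
depth 2: {2,5}  cumulative {0,2,4,5}
R = {0,2,4,5}
trace reaching 5: tau·c

Answer: REACHABLE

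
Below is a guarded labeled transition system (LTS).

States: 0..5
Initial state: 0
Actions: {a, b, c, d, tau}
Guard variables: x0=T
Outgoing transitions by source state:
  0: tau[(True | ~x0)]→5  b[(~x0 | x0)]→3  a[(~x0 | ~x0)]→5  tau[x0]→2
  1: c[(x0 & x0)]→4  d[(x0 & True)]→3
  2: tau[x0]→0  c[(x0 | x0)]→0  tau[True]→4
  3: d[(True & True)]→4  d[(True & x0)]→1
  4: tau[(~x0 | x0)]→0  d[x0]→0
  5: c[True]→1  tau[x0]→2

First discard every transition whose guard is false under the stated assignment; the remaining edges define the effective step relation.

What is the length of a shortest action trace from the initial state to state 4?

BFS to 4:
  depth 0: {0}
  depth 1: {2,3,5}
  depth 2: {1,4}
depth(4)=2, e.g. b·d

Answer: 2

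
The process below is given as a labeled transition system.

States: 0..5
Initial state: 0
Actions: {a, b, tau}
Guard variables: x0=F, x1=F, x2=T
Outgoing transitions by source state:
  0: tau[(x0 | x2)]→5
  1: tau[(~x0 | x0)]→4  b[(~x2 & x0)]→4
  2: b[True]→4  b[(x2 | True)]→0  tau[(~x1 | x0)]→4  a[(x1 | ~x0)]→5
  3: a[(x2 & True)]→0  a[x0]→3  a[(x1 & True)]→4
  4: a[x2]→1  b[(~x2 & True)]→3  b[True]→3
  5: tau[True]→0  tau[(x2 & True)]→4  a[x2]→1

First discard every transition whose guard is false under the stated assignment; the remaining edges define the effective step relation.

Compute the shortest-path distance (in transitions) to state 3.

Layered search for 3:
  L0 = {0}
  L1 = {5}
  L2 = {1,4}
  L3 = {3}
3 enters at depth 3; path tau·tau·b

Answer: 3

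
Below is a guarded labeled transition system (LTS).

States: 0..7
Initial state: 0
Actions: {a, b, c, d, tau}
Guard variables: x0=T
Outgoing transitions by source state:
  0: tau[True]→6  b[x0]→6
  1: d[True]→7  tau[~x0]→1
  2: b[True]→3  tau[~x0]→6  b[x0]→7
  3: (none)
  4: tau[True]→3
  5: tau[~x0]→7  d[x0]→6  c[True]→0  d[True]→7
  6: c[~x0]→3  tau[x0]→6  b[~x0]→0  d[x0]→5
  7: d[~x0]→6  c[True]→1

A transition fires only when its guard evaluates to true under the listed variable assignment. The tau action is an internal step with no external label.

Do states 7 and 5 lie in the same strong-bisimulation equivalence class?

Answer: NOT BISIMILAR

Trace:
Bisimulation quotient by refinement:
  π0 = {{0,1,2,3,4,5,6,7}}
  π1 = {{0},{1},{2},{3},{4},{5},{6},{7}}
Fixed point at round 2; 8 class(es).
7∈{7}, 5∈{5}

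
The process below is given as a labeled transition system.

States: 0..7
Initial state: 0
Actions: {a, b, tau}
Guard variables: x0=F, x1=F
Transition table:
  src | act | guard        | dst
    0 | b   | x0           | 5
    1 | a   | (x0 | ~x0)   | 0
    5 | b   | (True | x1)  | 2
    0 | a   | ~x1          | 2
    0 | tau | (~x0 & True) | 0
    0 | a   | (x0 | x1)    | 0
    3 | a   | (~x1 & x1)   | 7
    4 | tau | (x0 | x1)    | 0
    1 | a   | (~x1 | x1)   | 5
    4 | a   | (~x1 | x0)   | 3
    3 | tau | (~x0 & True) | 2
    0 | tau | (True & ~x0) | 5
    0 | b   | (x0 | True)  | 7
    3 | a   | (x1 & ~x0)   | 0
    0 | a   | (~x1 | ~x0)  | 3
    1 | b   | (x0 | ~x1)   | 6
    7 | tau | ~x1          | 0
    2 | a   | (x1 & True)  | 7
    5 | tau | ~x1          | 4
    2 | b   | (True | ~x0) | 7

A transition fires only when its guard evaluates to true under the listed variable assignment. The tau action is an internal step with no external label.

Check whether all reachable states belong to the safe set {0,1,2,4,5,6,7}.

Inv-set: {0,1,2,4,5,6,7}
Reach set: {0,2,3,4,5,7}
  0: safe
  2: safe
  3: VIOLATES
  4: safe
  5: safe
  7: safe
reach 3 via a — violates

Answer: INVARIANT VIOLATED at state 3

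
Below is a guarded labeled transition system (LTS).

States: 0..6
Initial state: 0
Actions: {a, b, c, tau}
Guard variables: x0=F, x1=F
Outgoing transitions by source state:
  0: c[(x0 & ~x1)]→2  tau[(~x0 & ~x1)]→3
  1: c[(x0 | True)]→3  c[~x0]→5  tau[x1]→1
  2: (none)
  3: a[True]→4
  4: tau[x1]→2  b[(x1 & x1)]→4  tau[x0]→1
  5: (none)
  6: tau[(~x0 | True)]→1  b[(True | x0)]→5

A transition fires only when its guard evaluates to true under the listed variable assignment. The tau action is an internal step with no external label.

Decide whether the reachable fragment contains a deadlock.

Answer: DEADLOCK at state 4

Trace:
R = {0,3,4}
  0: tau→3  [1 exit(s)]
  3: a→4  [1 exit(s)]
  4: ∅  [STUCK]
witness 4: tau·a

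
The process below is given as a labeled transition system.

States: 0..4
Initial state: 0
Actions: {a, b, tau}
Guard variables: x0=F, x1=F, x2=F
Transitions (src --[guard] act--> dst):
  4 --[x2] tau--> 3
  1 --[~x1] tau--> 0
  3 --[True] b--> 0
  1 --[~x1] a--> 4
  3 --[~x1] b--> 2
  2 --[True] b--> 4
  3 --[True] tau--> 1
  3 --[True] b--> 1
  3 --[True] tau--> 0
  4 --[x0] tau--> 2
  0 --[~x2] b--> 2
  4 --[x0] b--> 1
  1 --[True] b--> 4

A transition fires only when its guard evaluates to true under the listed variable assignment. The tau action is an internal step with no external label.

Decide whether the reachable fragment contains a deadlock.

Answer: DEADLOCK at state 4

Analysis:
R = {0,2,4}
  0: b→2  [1 exit(s)]
  2: b→4  [1 exit(s)]
  4: ∅  [deadlock]
trace reaching 4: b·b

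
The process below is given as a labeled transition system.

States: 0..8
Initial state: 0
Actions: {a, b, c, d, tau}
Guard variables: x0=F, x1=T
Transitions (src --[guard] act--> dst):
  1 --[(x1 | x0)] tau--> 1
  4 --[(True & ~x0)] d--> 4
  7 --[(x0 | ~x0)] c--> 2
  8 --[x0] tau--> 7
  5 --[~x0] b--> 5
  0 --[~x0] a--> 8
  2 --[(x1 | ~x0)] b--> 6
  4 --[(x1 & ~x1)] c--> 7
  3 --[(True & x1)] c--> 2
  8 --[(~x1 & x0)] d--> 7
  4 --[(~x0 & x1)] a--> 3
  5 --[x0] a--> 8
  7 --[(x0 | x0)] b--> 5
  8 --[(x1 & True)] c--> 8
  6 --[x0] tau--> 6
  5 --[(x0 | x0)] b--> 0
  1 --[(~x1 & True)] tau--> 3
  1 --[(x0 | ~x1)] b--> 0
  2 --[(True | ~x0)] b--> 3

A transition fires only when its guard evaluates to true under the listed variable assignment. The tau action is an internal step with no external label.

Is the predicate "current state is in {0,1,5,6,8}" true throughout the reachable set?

Answer: INVARIANT HOLDS

Working:
Safe = {0,1,5,6,8}
Reach set: {0,8}
  0: ok
  8: ok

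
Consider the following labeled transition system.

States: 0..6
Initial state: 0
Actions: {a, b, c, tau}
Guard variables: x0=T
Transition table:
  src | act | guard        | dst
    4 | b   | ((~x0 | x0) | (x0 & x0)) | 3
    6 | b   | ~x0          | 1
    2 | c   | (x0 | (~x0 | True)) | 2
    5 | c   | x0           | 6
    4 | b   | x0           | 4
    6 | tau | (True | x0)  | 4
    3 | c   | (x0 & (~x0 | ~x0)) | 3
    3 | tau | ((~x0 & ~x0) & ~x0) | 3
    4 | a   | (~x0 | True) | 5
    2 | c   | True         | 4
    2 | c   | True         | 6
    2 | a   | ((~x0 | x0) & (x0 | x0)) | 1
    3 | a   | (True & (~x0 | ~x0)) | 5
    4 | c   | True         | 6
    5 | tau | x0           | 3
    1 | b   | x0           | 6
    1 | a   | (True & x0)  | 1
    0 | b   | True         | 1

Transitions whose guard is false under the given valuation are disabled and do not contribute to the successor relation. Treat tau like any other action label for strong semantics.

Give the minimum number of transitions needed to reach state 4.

Answer: 3

Analysis:
BFS to 4:
  L0 = {0}
  L1 = {1}
  L2 = {6}
  L3 = {4}
first hit 4 at d=3 via b·b·tau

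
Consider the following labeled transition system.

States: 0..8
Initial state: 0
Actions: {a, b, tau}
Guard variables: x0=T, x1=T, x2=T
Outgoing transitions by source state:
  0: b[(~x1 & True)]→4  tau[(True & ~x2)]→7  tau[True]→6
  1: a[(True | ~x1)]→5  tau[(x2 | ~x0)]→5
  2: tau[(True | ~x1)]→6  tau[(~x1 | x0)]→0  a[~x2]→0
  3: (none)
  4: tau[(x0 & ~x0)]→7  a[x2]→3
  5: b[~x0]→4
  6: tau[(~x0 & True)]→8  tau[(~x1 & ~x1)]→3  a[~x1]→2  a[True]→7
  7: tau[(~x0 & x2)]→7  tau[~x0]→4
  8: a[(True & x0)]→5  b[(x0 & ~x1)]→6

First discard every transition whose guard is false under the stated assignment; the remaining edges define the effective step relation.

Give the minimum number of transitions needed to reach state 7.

Answer: 2

Working:
BFS to 7:
  depth 0: {0}
  depth 1: {6}
  depth 2: {7}
depth(7)=2, e.g. tau·a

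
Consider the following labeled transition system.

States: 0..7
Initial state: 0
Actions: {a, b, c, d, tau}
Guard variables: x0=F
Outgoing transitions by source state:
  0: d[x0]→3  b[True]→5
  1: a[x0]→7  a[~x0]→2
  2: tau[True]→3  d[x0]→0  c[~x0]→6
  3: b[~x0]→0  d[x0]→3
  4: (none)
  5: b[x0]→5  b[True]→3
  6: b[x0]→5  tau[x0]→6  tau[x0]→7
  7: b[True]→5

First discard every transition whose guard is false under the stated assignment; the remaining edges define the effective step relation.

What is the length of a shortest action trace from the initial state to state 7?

BFS to 7:
  Layer 0: {0}
  Layer 1: {5}
  Layer 2: {3}
7 never appears.

Answer: UNREACHABLE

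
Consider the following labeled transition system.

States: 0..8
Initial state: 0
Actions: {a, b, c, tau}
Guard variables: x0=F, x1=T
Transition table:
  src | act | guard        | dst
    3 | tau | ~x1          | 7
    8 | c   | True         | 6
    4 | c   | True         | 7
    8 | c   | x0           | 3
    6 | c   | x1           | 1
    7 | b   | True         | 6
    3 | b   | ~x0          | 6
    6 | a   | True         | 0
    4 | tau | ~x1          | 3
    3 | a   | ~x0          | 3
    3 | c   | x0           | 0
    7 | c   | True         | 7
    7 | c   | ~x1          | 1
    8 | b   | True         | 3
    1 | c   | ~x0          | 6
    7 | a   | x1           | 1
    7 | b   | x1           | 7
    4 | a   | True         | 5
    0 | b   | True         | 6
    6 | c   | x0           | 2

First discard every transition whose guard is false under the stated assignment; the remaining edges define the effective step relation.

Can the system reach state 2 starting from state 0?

Guard filter leaves 14 enabled edge(s).
L0 = {0}
L1 = {6}  now seen {0,6}
L2 = {1}  now seen {0,1,6}
R = {0,1,6}

Answer: UNREACHABLE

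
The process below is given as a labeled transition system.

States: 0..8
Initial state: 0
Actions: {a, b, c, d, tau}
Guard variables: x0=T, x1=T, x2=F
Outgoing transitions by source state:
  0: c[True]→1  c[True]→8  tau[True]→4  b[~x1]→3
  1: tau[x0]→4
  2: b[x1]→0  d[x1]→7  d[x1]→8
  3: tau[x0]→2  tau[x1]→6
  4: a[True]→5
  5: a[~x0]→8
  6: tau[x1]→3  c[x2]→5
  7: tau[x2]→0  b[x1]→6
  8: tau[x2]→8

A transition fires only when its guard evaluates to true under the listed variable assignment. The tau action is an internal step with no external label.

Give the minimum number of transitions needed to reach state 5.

Layered search for 5:
  depth 0: {0}
  depth 1: {1,4,8}
  depth 2: {5}
5 enters at depth 2; path tau·a

Answer: 2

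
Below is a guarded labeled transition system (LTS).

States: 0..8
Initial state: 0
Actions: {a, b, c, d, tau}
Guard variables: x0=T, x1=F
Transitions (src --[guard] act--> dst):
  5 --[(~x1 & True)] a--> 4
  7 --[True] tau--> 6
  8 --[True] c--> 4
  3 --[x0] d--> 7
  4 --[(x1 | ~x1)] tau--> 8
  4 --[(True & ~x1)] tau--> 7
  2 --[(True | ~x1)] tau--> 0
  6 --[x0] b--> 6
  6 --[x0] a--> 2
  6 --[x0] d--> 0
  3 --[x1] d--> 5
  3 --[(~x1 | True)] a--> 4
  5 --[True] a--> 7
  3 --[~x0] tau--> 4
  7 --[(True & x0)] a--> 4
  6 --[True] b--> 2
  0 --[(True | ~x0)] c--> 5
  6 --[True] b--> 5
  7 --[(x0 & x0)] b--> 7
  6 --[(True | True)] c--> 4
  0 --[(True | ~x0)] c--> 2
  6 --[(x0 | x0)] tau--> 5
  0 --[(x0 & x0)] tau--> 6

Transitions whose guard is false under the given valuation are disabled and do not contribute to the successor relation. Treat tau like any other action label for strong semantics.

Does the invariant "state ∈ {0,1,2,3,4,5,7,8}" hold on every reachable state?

Allowed set {0,1,2,3,4,5,7,8}
Reachable = {0,2,4,5,6,7,8}
  0: ok
  2: ok
  4: ok
  5: ok
  6: outside
  7: ok
  8: ok
reach 6 via tau — violates

Answer: INVARIANT VIOLATED at state 6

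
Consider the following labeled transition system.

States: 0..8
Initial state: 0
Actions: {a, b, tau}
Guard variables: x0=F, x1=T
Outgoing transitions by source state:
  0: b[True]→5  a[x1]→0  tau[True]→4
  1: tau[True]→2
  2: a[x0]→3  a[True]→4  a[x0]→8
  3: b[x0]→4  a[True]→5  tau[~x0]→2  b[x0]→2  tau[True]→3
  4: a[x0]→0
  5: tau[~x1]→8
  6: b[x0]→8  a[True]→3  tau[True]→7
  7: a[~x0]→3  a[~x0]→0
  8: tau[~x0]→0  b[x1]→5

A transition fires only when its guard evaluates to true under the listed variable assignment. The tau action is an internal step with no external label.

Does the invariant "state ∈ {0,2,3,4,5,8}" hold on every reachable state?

Answer: INVARIANT HOLDS

Working:
Inv-set: {0,2,3,4,5,8}
R = {0,4,5}
  0: safe
  4: safe
  5: safe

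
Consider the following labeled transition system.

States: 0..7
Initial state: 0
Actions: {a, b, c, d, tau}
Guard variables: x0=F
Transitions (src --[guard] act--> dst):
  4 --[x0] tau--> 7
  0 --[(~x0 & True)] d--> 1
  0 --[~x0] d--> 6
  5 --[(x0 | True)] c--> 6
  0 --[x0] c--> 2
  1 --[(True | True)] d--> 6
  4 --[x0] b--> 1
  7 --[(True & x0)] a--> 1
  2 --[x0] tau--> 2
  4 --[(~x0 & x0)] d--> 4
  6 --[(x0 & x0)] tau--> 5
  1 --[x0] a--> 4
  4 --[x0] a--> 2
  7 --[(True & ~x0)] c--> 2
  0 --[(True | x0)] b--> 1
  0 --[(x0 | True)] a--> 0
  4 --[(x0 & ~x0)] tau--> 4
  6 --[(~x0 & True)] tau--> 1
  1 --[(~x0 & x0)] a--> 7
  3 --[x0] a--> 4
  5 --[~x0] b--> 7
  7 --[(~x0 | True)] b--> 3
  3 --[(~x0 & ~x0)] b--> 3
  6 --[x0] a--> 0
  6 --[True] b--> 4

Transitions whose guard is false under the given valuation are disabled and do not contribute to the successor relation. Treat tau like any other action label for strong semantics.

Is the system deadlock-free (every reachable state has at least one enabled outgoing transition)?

Reach set: {0,1,4,6}
  0: a→0  b→1  d→1  d→6  [4 out]
  1: d→6  [1 out]
  4: ∅  [STUCK]
  6: b→4  tau→1  [2 out]
trace reaching 4: d·b

Answer: DEADLOCK at state 4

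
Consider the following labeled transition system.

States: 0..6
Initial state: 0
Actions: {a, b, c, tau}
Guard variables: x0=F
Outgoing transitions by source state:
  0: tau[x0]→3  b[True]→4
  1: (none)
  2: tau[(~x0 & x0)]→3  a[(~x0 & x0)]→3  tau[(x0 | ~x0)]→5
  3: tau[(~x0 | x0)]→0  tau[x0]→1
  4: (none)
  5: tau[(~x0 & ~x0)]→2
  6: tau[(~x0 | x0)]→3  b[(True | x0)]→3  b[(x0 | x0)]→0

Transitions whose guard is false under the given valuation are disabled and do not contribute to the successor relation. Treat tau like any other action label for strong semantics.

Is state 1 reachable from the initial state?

Answer: UNREACHABLE

Working:
6 transition(s) survive guard evaluation.
L0 = {0}
L1 = {4}  total {0,4}
Reach set: {0,4}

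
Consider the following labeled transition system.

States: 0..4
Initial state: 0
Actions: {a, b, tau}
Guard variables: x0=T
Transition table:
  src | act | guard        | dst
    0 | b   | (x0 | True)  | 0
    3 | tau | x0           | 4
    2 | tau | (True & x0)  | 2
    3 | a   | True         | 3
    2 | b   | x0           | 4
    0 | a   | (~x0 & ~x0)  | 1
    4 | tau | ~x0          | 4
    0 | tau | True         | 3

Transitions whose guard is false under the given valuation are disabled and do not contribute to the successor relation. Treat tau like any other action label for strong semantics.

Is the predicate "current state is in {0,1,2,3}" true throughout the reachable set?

Answer: INVARIANT VIOLATED at state 4

Working:
Inv-set: {0,1,2,3}
Reachable = {0,3,4}
  0: ✓
  3: ✓
  4: VIOLATES
counterexample path to 4: tau·tau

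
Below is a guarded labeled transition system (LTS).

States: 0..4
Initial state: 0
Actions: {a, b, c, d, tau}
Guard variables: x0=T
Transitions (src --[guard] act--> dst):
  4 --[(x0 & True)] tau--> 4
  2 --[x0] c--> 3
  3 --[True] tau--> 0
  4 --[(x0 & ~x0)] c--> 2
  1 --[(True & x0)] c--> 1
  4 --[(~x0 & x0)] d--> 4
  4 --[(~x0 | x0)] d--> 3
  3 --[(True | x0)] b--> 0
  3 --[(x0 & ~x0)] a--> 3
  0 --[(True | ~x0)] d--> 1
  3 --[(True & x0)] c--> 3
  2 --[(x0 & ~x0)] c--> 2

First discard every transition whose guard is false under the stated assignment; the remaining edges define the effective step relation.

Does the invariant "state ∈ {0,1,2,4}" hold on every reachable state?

Safe = {0,1,2,4}
R = {0,1}
  0: ok
  1: ok

Answer: INVARIANT HOLDS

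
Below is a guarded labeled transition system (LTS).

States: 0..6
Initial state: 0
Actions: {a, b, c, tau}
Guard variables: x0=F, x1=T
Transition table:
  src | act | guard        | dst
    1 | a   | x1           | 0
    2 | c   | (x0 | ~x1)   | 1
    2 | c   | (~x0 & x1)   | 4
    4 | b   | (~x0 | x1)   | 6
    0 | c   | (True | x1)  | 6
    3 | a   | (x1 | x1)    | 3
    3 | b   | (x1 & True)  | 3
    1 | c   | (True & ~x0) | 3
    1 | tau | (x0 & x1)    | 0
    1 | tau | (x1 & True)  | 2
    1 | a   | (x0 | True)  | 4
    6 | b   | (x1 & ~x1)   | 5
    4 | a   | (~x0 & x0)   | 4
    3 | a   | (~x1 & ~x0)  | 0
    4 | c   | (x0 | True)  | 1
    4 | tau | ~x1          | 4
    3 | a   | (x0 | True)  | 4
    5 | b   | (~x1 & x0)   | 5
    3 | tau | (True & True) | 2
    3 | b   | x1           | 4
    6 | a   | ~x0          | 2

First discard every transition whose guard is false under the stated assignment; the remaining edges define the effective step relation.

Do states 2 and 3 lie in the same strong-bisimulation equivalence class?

Compute ~ classes (split until stable):
  π0 = {{0,1,2,3,4,5,6}}
  π1 = {{0,2},{1},{3},{4},{5},{6}}
  π2 = {{0},{1},{2},{3},{4},{5},{6}}
Fixed point at round 3; 7 class(es).
[2]={2}  [3]={3}

Answer: NOT BISIMILAR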